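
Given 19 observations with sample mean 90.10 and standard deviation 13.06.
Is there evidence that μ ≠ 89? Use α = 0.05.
One-sample t-test:
H₀: μ = 89
H₁: μ ≠ 89
df = n - 1 = 18
t = (x̄ - μ₀) / (s/√n) = (90.10 - 89) / (13.06/√19) = 0.367
p-value = 0.7178

Since p-value > α = 0.05, we fail to reject H₀.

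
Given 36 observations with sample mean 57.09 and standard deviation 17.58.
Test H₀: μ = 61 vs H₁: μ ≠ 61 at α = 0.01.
One-sample t-test:
H₀: μ = 61
H₁: μ ≠ 61
df = n - 1 = 35
t = (x̄ - μ₀) / (s/√n) = (57.09 - 61) / (17.58/√36) = -1.334
p-value = 0.1907

Since p-value > α = 0.01, we fail to reject H₀.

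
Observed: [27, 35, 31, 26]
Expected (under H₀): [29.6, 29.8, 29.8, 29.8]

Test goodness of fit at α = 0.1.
Chi-square goodness of fit test:
H₀: observed counts match expected distribution
H₁: observed counts differ from expected distribution
df = k - 1 = 3
χ² = Σ(O - E)²/E
   = (27 - 29.6)²/29.6 + (35 - 29.8)²/29.8 + (31 - 29.8)²/29.8 + (26 - 29.8)²/29.8
   = 0.228 + 0.907 + 0.048 + 0.485
   = 1.67
p-value = 0.6439

Since p-value > α = 0.1, we fail to reject H₀.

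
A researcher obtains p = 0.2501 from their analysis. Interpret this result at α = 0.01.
Since p = 0.2501 > α = 0.01, fail to reject H₀.
There is insufficient evidence to reject the null hypothesis; the result is not statistically significant at the 0.01 level.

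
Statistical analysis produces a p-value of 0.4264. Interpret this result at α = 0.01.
Since p = 0.4264 > α = 0.01, fail to reject H₀.
There is insufficient evidence to reject the null hypothesis; the result is not statistically significant at the 0.01 level.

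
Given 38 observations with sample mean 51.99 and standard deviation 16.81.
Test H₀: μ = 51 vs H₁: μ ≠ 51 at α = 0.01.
One-sample t-test:
H₀: μ = 51
H₁: μ ≠ 51
df = n - 1 = 37
t = (x̄ - μ₀) / (s/√n) = (51.99 - 51) / (16.81/√38) = 0.363
p-value = 0.7186

Since p-value > α = 0.01, we fail to reject H₀.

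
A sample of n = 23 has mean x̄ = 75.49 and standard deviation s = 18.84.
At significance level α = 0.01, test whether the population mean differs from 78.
One-sample t-test:
H₀: μ = 78
H₁: μ ≠ 78
df = n - 1 = 22
t = (x̄ - μ₀) / (s/√n) = (75.49 - 78) / (18.84/√23) = -0.639
p-value = 0.5295

Since p-value > α = 0.01, we fail to reject H₀.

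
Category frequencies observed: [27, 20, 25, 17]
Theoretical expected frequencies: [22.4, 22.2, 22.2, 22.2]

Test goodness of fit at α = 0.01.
Chi-square goodness of fit test:
H₀: observed counts match expected distribution
H₁: observed counts differ from expected distribution
df = k - 1 = 3
χ² = Σ(O - E)²/E
   = (27 - 22.4)²/22.4 + (20 - 22.2)²/22.2 + (25 - 22.2)²/22.2 + (17 - 22.2)²/22.2
   = 0.945 + 0.218 + 0.353 + 1.218
   = 2.73
p-value = 0.4345

Since p-value > α = 0.01, we fail to reject H₀.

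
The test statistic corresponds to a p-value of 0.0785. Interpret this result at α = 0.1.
Since p = 0.0785 < α = 0.1, reject H₀.
There is sufficient evidence to reject the null hypothesis; the result is statistically significant at the 0.1 level.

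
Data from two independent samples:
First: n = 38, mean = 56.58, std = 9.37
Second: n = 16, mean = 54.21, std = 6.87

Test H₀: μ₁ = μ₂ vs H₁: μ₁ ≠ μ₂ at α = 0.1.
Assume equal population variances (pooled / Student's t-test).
Student's two-sample t-test (equal variances):
H₀: μ₁ = μ₂
H₁: μ₁ ≠ μ₂
df = n₁ + n₂ - 2 = 52
Pooled variance s_p² = [(n₁-1)s₁² + (n₂-1)s₂²] / (n₁ + n₂ - 2) = [(37)(9.37²) + (15)(6.87²)] / 52 = 76.0854
SE = √(s_p²(1/n₁ + 1/n₂)) = √(76.0854 × (1/38 + 1/16)) = 2.5995
t = (x̄₁ - x̄₂) / SE = (56.58 - 54.21) / 2.5995 = 2.37 / 2.5995 = 0.912
p-value = 0.3661

Since p-value > α = 0.1, we fail to reject H₀.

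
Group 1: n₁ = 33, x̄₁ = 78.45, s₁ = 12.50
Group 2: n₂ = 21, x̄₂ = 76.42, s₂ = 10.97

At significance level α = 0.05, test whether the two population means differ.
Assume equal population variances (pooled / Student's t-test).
Student's two-sample t-test (equal variances):
H₀: μ₁ = μ₂
H₁: μ₁ ≠ μ₂
df = n₁ + n₂ - 2 = 52
Pooled variance s_p² = [(n₁-1)s₁² + (n₂-1)s₂²] / (n₁ + n₂ - 2) = [(32)(12.50²) + (20)(10.97²)] / 52 = 142.4388
SE = √(s_p²(1/n₁ + 1/n₂)) = √(142.4388 × (1/33 + 1/21)) = 3.3315
t = (x̄₁ - x̄₂) / SE = (78.45 - 76.42) / 3.3315 = 2.03 / 3.3315 = 0.609
p-value = 0.5450

Since p-value > α = 0.05, we fail to reject H₀.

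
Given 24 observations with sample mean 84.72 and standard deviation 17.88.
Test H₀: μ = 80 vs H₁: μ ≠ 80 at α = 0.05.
One-sample t-test:
H₀: μ = 80
H₁: μ ≠ 80
df = n - 1 = 23
t = (x̄ - μ₀) / (s/√n) = (84.72 - 80) / (17.88/√24) = 1.293
p-value = 0.2088

Since p-value > α = 0.05, we fail to reject H₀.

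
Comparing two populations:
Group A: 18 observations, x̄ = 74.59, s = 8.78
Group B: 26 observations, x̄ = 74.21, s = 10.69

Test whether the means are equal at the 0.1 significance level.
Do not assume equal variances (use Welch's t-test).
Welch's two-sample t-test:
H₀: μ₁ = μ₂
H₁: μ₁ ≠ μ₂
s₁²/n₁ = 8.78²/18 = 4.2827,  s₂²/n₂ = 10.69²/26 = 4.3952
SE = √(s₁²/n₁ + s₂²/n₂) = √(4.2827 + 4.3952) = 2.9458
df (Welch-Satterthwaite) = (s₁²/n₁ + s₂²/n₂)² / [(s₁²/n₁)²/(n₁-1) + (s₂²/n₂)²/(n₂-1)] ≈ 40.67
t = (x̄₁ - x̄₂) / SE = (74.59 - 74.21) / 2.9458 = 0.38 / 2.9458 = 0.129
p-value = 0.8980

Since p-value > α = 0.1, we fail to reject H₀.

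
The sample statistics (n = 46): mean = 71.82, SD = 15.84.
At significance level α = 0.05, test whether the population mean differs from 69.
One-sample t-test:
H₀: μ = 69
H₁: μ ≠ 69
df = n - 1 = 45
t = (x̄ - μ₀) / (s/√n) = (71.82 - 69) / (15.84/√46) = 1.207
p-value = 0.2336

Since p-value > α = 0.05, we fail to reject H₀.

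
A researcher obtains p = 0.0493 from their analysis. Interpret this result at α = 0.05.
Since p = 0.0493 < α = 0.05, reject H₀.
There is sufficient evidence to reject the null hypothesis; the result is statistically significant at the 0.05 level.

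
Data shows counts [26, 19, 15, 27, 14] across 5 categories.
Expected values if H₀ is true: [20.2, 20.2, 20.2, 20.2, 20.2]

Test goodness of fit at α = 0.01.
Chi-square goodness of fit test:
H₀: observed counts match expected distribution
H₁: observed counts differ from expected distribution
df = k - 1 = 4
χ² = Σ(O - E)²/E
   = (26 - 20.2)²/20.2 + (19 - 20.2)²/20.2 + (15 - 20.2)²/20.2 + (27 - 20.2)²/20.2 + (14 - 20.2)²/20.2
   = 1.665 + 0.071 + 1.339 + 2.289 + 1.903
   = 7.27
p-value = 0.1224

Since p-value > α = 0.01, we fail to reject H₀.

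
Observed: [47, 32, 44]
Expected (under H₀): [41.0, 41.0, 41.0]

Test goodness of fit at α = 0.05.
Chi-square goodness of fit test:
H₀: observed counts match expected distribution
H₁: observed counts differ from expected distribution
df = k - 1 = 2
χ² = Σ(O - E)²/E
   = (47 - 41.0)²/41.0 + (32 - 41.0)²/41.0 + (44 - 41.0)²/41.0
   = 0.878 + 1.976 + 0.220
   = 3.07
p-value = 0.2151

Since p-value > α = 0.05, we fail to reject H₀.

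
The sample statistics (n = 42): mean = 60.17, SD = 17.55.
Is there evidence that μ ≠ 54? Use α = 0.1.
One-sample t-test:
H₀: μ = 54
H₁: μ ≠ 54
df = n - 1 = 41
t = (x̄ - μ₀) / (s/√n) = (60.17 - 54) / (17.55/√42) = 2.278
p-value = 0.0280

Since p-value < α = 0.1, we reject H₀.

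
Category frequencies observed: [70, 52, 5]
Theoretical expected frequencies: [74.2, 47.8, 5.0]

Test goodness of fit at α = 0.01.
Chi-square goodness of fit test:
H₀: observed counts match expected distribution
H₁: observed counts differ from expected distribution
df = k - 1 = 2
χ² = Σ(O - E)²/E
   = (70 - 74.2)²/74.2 + (52 - 47.8)²/47.8 + (5 - 5.0)²/5.0
   = 0.238 + 0.369 + 0.000
   = 0.61
p-value = 0.7383

Since p-value > α = 0.01, we fail to reject H₀.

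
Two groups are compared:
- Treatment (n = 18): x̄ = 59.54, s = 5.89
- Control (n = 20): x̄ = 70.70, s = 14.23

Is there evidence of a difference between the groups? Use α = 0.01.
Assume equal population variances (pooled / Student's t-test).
Student's two-sample t-test (equal variances):
H₀: μ₁ = μ₂
H₁: μ₁ ≠ μ₂
df = n₁ + n₂ - 2 = 36
Pooled variance s_p² = [(n₁-1)s₁² + (n₂-1)s₂²] / (n₁ + n₂ - 2) = [(17)(5.89²) + (19)(14.23²)] / 36 = 123.2536
SE = √(s_p²(1/n₁ + 1/n₂)) = √(123.2536 × (1/18 + 1/20)) = 3.6070
t = (x̄₁ - x̄₂) / SE = (59.54 - 70.70) / 3.6070 = -11.16 / 3.6070 = -3.094
p-value = 0.0038

Since p-value < α = 0.01, we reject H₀.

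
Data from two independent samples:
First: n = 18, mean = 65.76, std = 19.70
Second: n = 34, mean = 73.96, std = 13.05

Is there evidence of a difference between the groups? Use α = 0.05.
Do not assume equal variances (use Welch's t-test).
Welch's two-sample t-test:
H₀: μ₁ = μ₂
H₁: μ₁ ≠ μ₂
s₁²/n₁ = 19.70²/18 = 21.5606,  s₂²/n₂ = 13.05²/34 = 5.0089
SE = √(s₁²/n₁ + s₂²/n₂) = √(21.5606 + 5.0089) = 5.1546
df (Welch-Satterthwaite) = (s₁²/n₁ + s₂²/n₂)² / [(s₁²/n₁)²/(n₁-1) + (s₂²/n₂)²/(n₂-1)] ≈ 25.12
t = (x̄₁ - x̄₂) / SE = (65.76 - 73.96) / 5.1546 = -8.20 / 5.1546 = -1.591
p-value = 0.1242

Since p-value > α = 0.05, we fail to reject H₀.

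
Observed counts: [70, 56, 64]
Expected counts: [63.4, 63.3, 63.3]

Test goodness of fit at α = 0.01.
Chi-square goodness of fit test:
H₀: observed counts match expected distribution
H₁: observed counts differ from expected distribution
df = k - 1 = 2
χ² = Σ(O - E)²/E
   = (70 - 63.4)²/63.4 + (56 - 63.3)²/63.3 + (64 - 63.3)²/63.3
   = 0.687 + 0.842 + 0.008
   = 1.54
p-value = 0.4638

Since p-value > α = 0.01, we fail to reject H₀.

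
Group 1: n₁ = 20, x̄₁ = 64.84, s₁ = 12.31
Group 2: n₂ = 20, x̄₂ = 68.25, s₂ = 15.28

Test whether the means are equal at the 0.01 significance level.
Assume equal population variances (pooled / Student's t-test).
Student's two-sample t-test (equal variances):
H₀: μ₁ = μ₂
H₁: μ₁ ≠ μ₂
df = n₁ + n₂ - 2 = 38
Pooled variance s_p² = [(n₁-1)s₁² + (n₂-1)s₂²] / (n₁ + n₂ - 2) = [(19)(12.31²) + (19)(15.28²)] / 38 = 192.5072
SE = √(s_p²(1/n₁ + 1/n₂)) = √(192.5072 × (1/20 + 1/20)) = 4.3876
t = (x̄₁ - x̄₂) / SE = (64.84 - 68.25) / 4.3876 = -3.41 / 4.3876 = -0.777
p-value = 0.4419

Since p-value > α = 0.01, we fail to reject H₀.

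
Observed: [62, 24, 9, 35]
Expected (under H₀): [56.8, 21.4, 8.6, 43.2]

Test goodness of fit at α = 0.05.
Chi-square goodness of fit test:
H₀: observed counts match expected distribution
H₁: observed counts differ from expected distribution
df = k - 1 = 3
χ² = Σ(O - E)²/E
   = (62 - 56.8)²/56.8 + (24 - 21.4)²/21.4 + (9 - 8.6)²/8.6 + (35 - 43.2)²/43.2
   = 0.476 + 0.316 + 0.019 + 1.556
   = 2.37
p-value = 0.4998

Since p-value > α = 0.05, we fail to reject H₀.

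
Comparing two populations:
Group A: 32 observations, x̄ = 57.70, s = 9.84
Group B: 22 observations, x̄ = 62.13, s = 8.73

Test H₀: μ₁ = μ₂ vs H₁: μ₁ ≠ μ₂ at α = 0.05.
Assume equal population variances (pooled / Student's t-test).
Student's two-sample t-test (equal variances):
H₀: μ₁ = μ₂
H₁: μ₁ ≠ μ₂
df = n₁ + n₂ - 2 = 52
Pooled variance s_p² = [(n₁-1)s₁² + (n₂-1)s₂²] / (n₁ + n₂ - 2) = [(31)(9.84²) + (21)(8.73²)] / 52 = 88.5012
SE = √(s_p²(1/n₁ + 1/n₂)) = √(88.5012 × (1/32 + 1/22)) = 2.6055
t = (x̄₁ - x̄₂) / SE = (57.70 - 62.13) / 2.6055 = -4.43 / 2.6055 = -1.700
p-value = 0.0951

Since p-value > α = 0.05, we fail to reject H₀.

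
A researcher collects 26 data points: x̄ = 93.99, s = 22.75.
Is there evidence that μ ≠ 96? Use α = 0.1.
One-sample t-test:
H₀: μ = 96
H₁: μ ≠ 96
df = n - 1 = 25
t = (x̄ - μ₀) / (s/√n) = (93.99 - 96) / (22.75/√26) = -0.451
p-value = 0.6562

Since p-value > α = 0.1, we fail to reject H₀.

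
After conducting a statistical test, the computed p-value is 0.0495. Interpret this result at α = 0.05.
Since p = 0.0495 < α = 0.05, reject H₀.
There is sufficient evidence to reject the null hypothesis; the result is statistically significant at the 0.05 level.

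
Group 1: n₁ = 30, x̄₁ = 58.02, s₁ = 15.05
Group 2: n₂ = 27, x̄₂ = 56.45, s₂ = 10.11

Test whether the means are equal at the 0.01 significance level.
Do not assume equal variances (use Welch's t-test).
Welch's two-sample t-test:
H₀: μ₁ = μ₂
H₁: μ₁ ≠ μ₂
s₁²/n₁ = 15.05²/30 = 7.5501,  s₂²/n₂ = 10.11²/27 = 3.7856
SE = √(s₁²/n₁ + s₂²/n₂) = √(7.5501 + 3.7856) = 3.3669
df (Welch-Satterthwaite) = (s₁²/n₁ + s₂²/n₂)² / [(s₁²/n₁)²/(n₁-1) + (s₂²/n₂)²/(n₂-1)] ≈ 51.06
t = (x̄₁ - x̄₂) / SE = (58.02 - 56.45) / 3.3669 = 1.57 / 3.3669 = 0.466
p-value = 0.6430

Since p-value > α = 0.01, we fail to reject H₀.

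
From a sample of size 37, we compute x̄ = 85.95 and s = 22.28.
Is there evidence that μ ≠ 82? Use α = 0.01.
One-sample t-test:
H₀: μ = 82
H₁: μ ≠ 82
df = n - 1 = 36
t = (x̄ - μ₀) / (s/√n) = (85.95 - 82) / (22.28/√37) = 1.078
p-value = 0.2880

Since p-value > α = 0.01, we fail to reject H₀.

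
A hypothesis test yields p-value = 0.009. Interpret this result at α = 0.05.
Since p = 0.009 < α = 0.05, reject H₀.
There is sufficient evidence to reject the null hypothesis; the result is statistically significant at the 0.05 level.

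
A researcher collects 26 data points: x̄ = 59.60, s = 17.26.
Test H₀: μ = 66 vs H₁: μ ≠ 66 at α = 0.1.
One-sample t-test:
H₀: μ = 66
H₁: μ ≠ 66
df = n - 1 = 25
t = (x̄ - μ₀) / (s/√n) = (59.60 - 66) / (17.26/√26) = -1.891
p-value = 0.0703

Since p-value < α = 0.1, we reject H₀.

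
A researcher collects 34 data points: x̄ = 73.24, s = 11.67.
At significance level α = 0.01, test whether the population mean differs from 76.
One-sample t-test:
H₀: μ = 76
H₁: μ ≠ 76
df = n - 1 = 33
t = (x̄ - μ₀) / (s/√n) = (73.24 - 76) / (11.67/√34) = -1.379
p-value = 0.1772

Since p-value > α = 0.01, we fail to reject H₀.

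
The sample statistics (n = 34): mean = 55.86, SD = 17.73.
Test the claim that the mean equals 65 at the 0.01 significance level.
One-sample t-test:
H₀: μ = 65
H₁: μ ≠ 65
df = n - 1 = 33
t = (x̄ - μ₀) / (s/√n) = (55.86 - 65) / (17.73/√34) = -3.006
p-value = 0.0050

Since p-value < α = 0.01, we reject H₀.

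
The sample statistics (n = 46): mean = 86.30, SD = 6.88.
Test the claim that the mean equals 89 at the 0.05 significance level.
One-sample t-test:
H₀: μ = 89
H₁: μ ≠ 89
df = n - 1 = 45
t = (x̄ - μ₀) / (s/√n) = (86.30 - 89) / (6.88/√46) = -2.662
p-value = 0.0107

Since p-value < α = 0.05, we reject H₀.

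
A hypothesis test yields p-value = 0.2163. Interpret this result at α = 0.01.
Since p = 0.2163 > α = 0.01, fail to reject H₀.
There is insufficient evidence to reject the null hypothesis; the result is not statistically significant at the 0.01 level.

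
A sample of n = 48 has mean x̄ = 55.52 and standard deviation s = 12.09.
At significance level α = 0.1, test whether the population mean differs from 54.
One-sample t-test:
H₀: μ = 54
H₁: μ ≠ 54
df = n - 1 = 47
t = (x̄ - μ₀) / (s/√n) = (55.52 - 54) / (12.09/√48) = 0.871
p-value = 0.3882

Since p-value > α = 0.1, we fail to reject H₀.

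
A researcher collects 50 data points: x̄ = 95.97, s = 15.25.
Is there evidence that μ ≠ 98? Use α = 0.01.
One-sample t-test:
H₀: μ = 98
H₁: μ ≠ 98
df = n - 1 = 49
t = (x̄ - μ₀) / (s/√n) = (95.97 - 98) / (15.25/√50) = -0.941
p-value = 0.3512

Since p-value > α = 0.01, we fail to reject H₀.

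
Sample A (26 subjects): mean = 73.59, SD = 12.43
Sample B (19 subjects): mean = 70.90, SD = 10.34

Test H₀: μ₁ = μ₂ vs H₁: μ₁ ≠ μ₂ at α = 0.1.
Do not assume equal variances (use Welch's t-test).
Welch's two-sample t-test:
H₀: μ₁ = μ₂
H₁: μ₁ ≠ μ₂
s₁²/n₁ = 12.43²/26 = 5.9425,  s₂²/n₂ = 10.34²/19 = 5.6271
SE = √(s₁²/n₁ + s₂²/n₂) = √(5.9425 + 5.6271) = 3.4014
df (Welch-Satterthwaite) = (s₁²/n₁ + s₂²/n₂)² / [(s₁²/n₁)²/(n₁-1) + (s₂²/n₂)²/(n₂-1)] ≈ 42.20
t = (x̄₁ - x̄₂) / SE = (73.59 - 70.90) / 3.4014 = 2.69 / 3.4014 = 0.791
p-value = 0.4335

Since p-value > α = 0.1, we fail to reject H₀.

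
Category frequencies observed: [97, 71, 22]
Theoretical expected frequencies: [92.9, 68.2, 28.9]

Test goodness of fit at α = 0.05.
Chi-square goodness of fit test:
H₀: observed counts match expected distribution
H₁: observed counts differ from expected distribution
df = k - 1 = 2
χ² = Σ(O - E)²/E
   = (97 - 92.9)²/92.9 + (71 - 68.2)²/68.2 + (22 - 28.9)²/28.9
   = 0.181 + 0.115 + 1.647
   = 1.94
p-value = 0.3785

Since p-value > α = 0.05, we fail to reject H₀.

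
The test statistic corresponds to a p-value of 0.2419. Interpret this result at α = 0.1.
Since p = 0.2419 > α = 0.1, fail to reject H₀.
There is insufficient evidence to reject the null hypothesis; the result is not statistically significant at the 0.1 level.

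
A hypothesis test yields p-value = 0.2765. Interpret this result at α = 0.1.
Since p = 0.2765 > α = 0.1, fail to reject H₀.
There is insufficient evidence to reject the null hypothesis; the result is not statistically significant at the 0.1 level.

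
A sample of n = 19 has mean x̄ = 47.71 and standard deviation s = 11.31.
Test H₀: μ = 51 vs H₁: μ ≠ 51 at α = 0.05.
One-sample t-test:
H₀: μ = 51
H₁: μ ≠ 51
df = n - 1 = 18
t = (x̄ - μ₀) / (s/√n) = (47.71 - 51) / (11.31/√19) = -1.268
p-value = 0.2210

Since p-value > α = 0.05, we fail to reject H₀.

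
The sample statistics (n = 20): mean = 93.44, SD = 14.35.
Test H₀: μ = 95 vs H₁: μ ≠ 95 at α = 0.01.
One-sample t-test:
H₀: μ = 95
H₁: μ ≠ 95
df = n - 1 = 19
t = (x̄ - μ₀) / (s/√n) = (93.44 - 95) / (14.35/√20) = -0.486
p-value = 0.6324

Since p-value > α = 0.01, we fail to reject H₀.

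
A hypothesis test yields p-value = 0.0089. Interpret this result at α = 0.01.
Since p = 0.0089 < α = 0.01, reject H₀.
There is sufficient evidence to reject the null hypothesis; the result is statistically significant at the 0.01 level.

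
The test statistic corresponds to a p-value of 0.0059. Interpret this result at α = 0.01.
Since p = 0.0059 < α = 0.01, reject H₀.
There is sufficient evidence to reject the null hypothesis; the result is statistically significant at the 0.01 level.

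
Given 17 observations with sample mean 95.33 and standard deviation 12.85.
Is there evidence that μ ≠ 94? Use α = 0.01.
One-sample t-test:
H₀: μ = 94
H₁: μ ≠ 94
df = n - 1 = 16
t = (x̄ - μ₀) / (s/√n) = (95.33 - 94) / (12.85/√17) = 0.427
p-value = 0.6752

Since p-value > α = 0.01, we fail to reject H₀.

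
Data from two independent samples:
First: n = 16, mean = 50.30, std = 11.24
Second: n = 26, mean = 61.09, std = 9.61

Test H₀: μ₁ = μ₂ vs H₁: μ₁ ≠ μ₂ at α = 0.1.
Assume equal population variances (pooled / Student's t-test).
Student's two-sample t-test (equal variances):
H₀: μ₁ = μ₂
H₁: μ₁ ≠ μ₂
df = n₁ + n₂ - 2 = 40
Pooled variance s_p² = [(n₁-1)s₁² + (n₂-1)s₂²] / (n₁ + n₂ - 2) = [(15)(11.24²) + (25)(9.61²)] / 40 = 105.0967
SE = √(s_p²(1/n₁ + 1/n₂)) = √(105.0967 × (1/16 + 1/26)) = 3.2574
t = (x̄₁ - x̄₂) / SE = (50.30 - 61.09) / 3.2574 = -10.79 / 3.2574 = -3.312
p-value = 0.0020

Since p-value < α = 0.1, we reject H₀.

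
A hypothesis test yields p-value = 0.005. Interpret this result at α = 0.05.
Since p = 0.005 < α = 0.05, reject H₀.
There is sufficient evidence to reject the null hypothesis; the result is statistically significant at the 0.05 level.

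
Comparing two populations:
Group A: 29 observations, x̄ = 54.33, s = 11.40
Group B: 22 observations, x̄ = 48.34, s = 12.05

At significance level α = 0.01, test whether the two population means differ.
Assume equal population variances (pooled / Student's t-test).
Student's two-sample t-test (equal variances):
H₀: μ₁ = μ₂
H₁: μ₁ ≠ μ₂
df = n₁ + n₂ - 2 = 49
Pooled variance s_p² = [(n₁-1)s₁² + (n₂-1)s₂²] / (n₁ + n₂ - 2) = [(28)(11.40²) + (21)(12.05²)] / 49 = 136.4925
SE = √(s_p²(1/n₁ + 1/n₂)) = √(136.4925 × (1/29 + 1/22)) = 3.3032
t = (x̄₁ - x̄₂) / SE = (54.33 - 48.34) / 3.3032 = 5.99 / 3.3032 = 1.813
p-value = 0.0759

Since p-value > α = 0.01, we fail to reject H₀.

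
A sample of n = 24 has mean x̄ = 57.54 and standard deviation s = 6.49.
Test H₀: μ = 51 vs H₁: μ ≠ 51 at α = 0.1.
One-sample t-test:
H₀: μ = 51
H₁: μ ≠ 51
df = n - 1 = 23
t = (x̄ - μ₀) / (s/√n) = (57.54 - 51) / (6.49/√24) = 4.937
p-value = 0.0001

Since p-value < α = 0.1, we reject H₀.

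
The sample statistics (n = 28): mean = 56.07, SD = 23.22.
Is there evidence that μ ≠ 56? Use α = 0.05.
One-sample t-test:
H₀: μ = 56
H₁: μ ≠ 56
df = n - 1 = 27
t = (x̄ - μ₀) / (s/√n) = (56.07 - 56) / (23.22/√28) = 0.016
p-value = 0.9874

Since p-value > α = 0.05, we fail to reject H₀.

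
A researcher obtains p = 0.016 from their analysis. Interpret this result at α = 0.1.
Since p = 0.016 < α = 0.1, reject H₀.
There is sufficient evidence to reject the null hypothesis; the result is statistically significant at the 0.1 level.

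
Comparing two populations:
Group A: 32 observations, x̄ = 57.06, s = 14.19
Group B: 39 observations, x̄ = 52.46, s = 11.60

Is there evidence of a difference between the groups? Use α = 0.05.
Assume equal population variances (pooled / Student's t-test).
Student's two-sample t-test (equal variances):
H₀: μ₁ = μ₂
H₁: μ₁ ≠ μ₂
df = n₁ + n₂ - 2 = 69
Pooled variance s_p² = [(n₁-1)s₁² + (n₂-1)s₂²] / (n₁ + n₂ - 2) = [(31)(14.19²) + (38)(11.60²)] / 69 = 164.5698
SE = √(s_p²(1/n₁ + 1/n₂)) = √(164.5698 × (1/32 + 1/39)) = 3.0598
t = (x̄₁ - x̄₂) / SE = (57.06 - 52.46) / 3.0598 = 4.60 / 3.0598 = 1.503
p-value = 0.1373

Since p-value > α = 0.05, we fail to reject H₀.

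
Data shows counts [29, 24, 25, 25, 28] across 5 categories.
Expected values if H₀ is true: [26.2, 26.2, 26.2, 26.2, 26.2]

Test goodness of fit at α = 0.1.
Chi-square goodness of fit test:
H₀: observed counts match expected distribution
H₁: observed counts differ from expected distribution
df = k - 1 = 4
χ² = Σ(O - E)²/E
   = (29 - 26.2)²/26.2 + (24 - 26.2)²/26.2 + (25 - 26.2)²/26.2 + (25 - 26.2)²/26.2 + (28 - 26.2)²/26.2
   = 0.299 + 0.185 + 0.055 + 0.055 + 0.124
   = 0.72
p-value = 0.9491

Since p-value > α = 0.1, we fail to reject H₀.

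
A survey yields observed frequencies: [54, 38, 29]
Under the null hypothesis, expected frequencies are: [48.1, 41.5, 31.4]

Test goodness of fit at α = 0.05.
Chi-square goodness of fit test:
H₀: observed counts match expected distribution
H₁: observed counts differ from expected distribution
df = k - 1 = 2
χ² = Σ(O - E)²/E
   = (54 - 48.1)²/48.1 + (38 - 41.5)²/41.5 + (29 - 31.4)²/31.4
   = 0.724 + 0.295 + 0.183
   = 1.20
p-value = 0.5482

Since p-value > α = 0.05, we fail to reject H₀.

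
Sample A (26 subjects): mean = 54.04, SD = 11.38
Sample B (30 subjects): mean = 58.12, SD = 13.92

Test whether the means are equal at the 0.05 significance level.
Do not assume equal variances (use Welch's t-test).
Welch's two-sample t-test:
H₀: μ₁ = μ₂
H₁: μ₁ ≠ μ₂
s₁²/n₁ = 11.38²/26 = 4.9809,  s₂²/n₂ = 13.92²/30 = 6.4589
SE = √(s₁²/n₁ + s₂²/n₂) = √(4.9809 + 6.4589) = 3.3823
df (Welch-Satterthwaite) = (s₁²/n₁ + s₂²/n₂)² / [(s₁²/n₁)²/(n₁-1) + (s₂²/n₂)²/(n₂-1)] ≈ 53.84
t = (x̄₁ - x̄₂) / SE = (54.04 - 58.12) / 3.3823 = -4.08 / 3.3823 = -1.206
p-value = 0.2330

Since p-value > α = 0.05, we fail to reject H₀.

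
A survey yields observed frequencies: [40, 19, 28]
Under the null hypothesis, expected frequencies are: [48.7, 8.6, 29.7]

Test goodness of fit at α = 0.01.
Chi-square goodness of fit test:
H₀: observed counts match expected distribution
H₁: observed counts differ from expected distribution
df = k - 1 = 2
χ² = Σ(O - E)²/E
   = (40 - 48.7)²/48.7 + (19 - 8.6)²/8.6 + (28 - 29.7)²/29.7
   = 1.554 + 12.577 + 0.097
   = 14.23
p-value = 0.0008

Since p-value < α = 0.01, we reject H₀.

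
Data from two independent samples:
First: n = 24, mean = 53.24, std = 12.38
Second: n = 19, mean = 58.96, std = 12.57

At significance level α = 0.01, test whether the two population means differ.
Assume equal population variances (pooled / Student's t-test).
Student's two-sample t-test (equal variances):
H₀: μ₁ = μ₂
H₁: μ₁ ≠ μ₂
df = n₁ + n₂ - 2 = 41
Pooled variance s_p² = [(n₁-1)s₁² + (n₂-1)s₂²] / (n₁ + n₂ - 2) = [(23)(12.38²) + (18)(12.57²)] / 41 = 155.3456
SE = √(s_p²(1/n₁ + 1/n₂)) = √(155.3456 × (1/24 + 1/19)) = 3.8274
t = (x̄₁ - x̄₂) / SE = (53.24 - 58.96) / 3.8274 = -5.72 / 3.8274 = -1.494
p-value = 0.1427

Since p-value > α = 0.01, we fail to reject H₀.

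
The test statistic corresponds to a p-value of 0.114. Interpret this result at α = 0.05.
Since p = 0.114 > α = 0.05, fail to reject H₀.
There is insufficient evidence to reject the null hypothesis; the result is not statistically significant at the 0.05 level.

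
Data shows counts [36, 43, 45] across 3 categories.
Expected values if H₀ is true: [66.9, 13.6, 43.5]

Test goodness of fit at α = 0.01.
Chi-square goodness of fit test:
H₀: observed counts match expected distribution
H₁: observed counts differ from expected distribution
df = k - 1 = 2
χ² = Σ(O - E)²/E
   = (36 - 66.9)²/66.9 + (43 - 13.6)²/13.6 + (45 - 43.5)²/43.5
   = 14.272 + 63.556 + 0.052
   = 77.88
p-value < 0.0001

Since p-value < α = 0.01, we reject H₀.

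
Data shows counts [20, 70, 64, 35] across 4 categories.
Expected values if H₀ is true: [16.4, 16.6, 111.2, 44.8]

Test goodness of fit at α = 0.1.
Chi-square goodness of fit test:
H₀: observed counts match expected distribution
H₁: observed counts differ from expected distribution
df = k - 1 = 3
χ² = Σ(O - E)²/E
   = (20 - 16.4)²/16.4 + (70 - 16.6)²/16.6 + (64 - 111.2)²/111.2 + (35 - 44.8)²/44.8
   = 0.790 + 171.781 + 20.035 + 2.144
   = 194.75
p-value < 0.0001

Since p-value < α = 0.1, we reject H₀.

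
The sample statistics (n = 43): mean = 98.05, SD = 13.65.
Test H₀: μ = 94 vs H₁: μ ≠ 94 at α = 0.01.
One-sample t-test:
H₀: μ = 94
H₁: μ ≠ 94
df = n - 1 = 42
t = (x̄ - μ₀) / (s/√n) = (98.05 - 94) / (13.65/√43) = 1.946
p-value = 0.0584

Since p-value > α = 0.01, we fail to reject H₀.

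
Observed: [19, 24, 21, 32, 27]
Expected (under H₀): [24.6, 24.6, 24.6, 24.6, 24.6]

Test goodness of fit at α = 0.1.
Chi-square goodness of fit test:
H₀: observed counts match expected distribution
H₁: observed counts differ from expected distribution
df = k - 1 = 4
χ² = Σ(O - E)²/E
   = (19 - 24.6)²/24.6 + (24 - 24.6)²/24.6 + (21 - 24.6)²/24.6 + (32 - 24.6)²/24.6 + (27 - 24.6)²/24.6
   = 1.275 + 0.015 + 0.527 + 2.226 + 0.234
   = 4.28
p-value = 0.3699

Since p-value > α = 0.1, we fail to reject H₀.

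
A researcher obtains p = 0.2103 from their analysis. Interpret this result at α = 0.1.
Since p = 0.2103 > α = 0.1, fail to reject H₀.
There is insufficient evidence to reject the null hypothesis; the result is not statistically significant at the 0.1 level.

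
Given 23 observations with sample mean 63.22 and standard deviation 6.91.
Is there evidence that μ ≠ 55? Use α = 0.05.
One-sample t-test:
H₀: μ = 55
H₁: μ ≠ 55
df = n - 1 = 22
t = (x̄ - μ₀) / (s/√n) = (63.22 - 55) / (6.91/√23) = 5.705
p-value < 0.0001

Since p-value < α = 0.05, we reject H₀.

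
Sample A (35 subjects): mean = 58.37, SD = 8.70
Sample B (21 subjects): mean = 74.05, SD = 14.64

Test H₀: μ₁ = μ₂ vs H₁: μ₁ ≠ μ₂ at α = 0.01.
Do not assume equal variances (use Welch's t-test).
Welch's two-sample t-test:
H₀: μ₁ = μ₂
H₁: μ₁ ≠ μ₂
s₁²/n₁ = 8.70²/35 = 2.1626,  s₂²/n₂ = 14.64²/21 = 10.2062
SE = √(s₁²/n₁ + s₂²/n₂) = √(2.1626 + 10.2062) = 3.5169
df (Welch-Satterthwaite) = (s₁²/n₁ + s₂²/n₂)² / [(s₁²/n₁)²/(n₁-1) + (s₂²/n₂)²/(n₂-1)] ≈ 28.62
t = (x̄₁ - x̄₂) / SE = (58.37 - 74.05) / 3.5169 = -15.68 / 3.5169 = -4.458
p-value = 0.0001

Since p-value < α = 0.01, we reject H₀.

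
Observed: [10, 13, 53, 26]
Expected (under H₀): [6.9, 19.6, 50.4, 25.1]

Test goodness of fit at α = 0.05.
Chi-square goodness of fit test:
H₀: observed counts match expected distribution
H₁: observed counts differ from expected distribution
df = k - 1 = 3
χ² = Σ(O - E)²/E
   = (10 - 6.9)²/6.9 + (13 - 19.6)²/19.6 + (53 - 50.4)²/50.4 + (26 - 25.1)²/25.1
   = 1.393 + 2.222 + 0.134 + 0.032
   = 3.78
p-value = 0.2860

Since p-value > α = 0.05, we fail to reject H₀.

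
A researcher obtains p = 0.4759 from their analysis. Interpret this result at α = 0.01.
Since p = 0.4759 > α = 0.01, fail to reject H₀.
There is insufficient evidence to reject the null hypothesis; the result is not statistically significant at the 0.01 level.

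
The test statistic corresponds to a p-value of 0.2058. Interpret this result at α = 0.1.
Since p = 0.2058 > α = 0.1, fail to reject H₀.
There is insufficient evidence to reject the null hypothesis; the result is not statistically significant at the 0.1 level.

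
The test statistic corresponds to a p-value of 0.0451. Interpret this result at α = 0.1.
Since p = 0.0451 < α = 0.1, reject H₀.
There is sufficient evidence to reject the null hypothesis; the result is statistically significant at the 0.1 level.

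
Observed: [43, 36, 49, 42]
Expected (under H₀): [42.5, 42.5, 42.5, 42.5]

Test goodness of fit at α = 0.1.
Chi-square goodness of fit test:
H₀: observed counts match expected distribution
H₁: observed counts differ from expected distribution
df = k - 1 = 3
χ² = Σ(O - E)²/E
   = (43 - 42.5)²/42.5 + (36 - 42.5)²/42.5 + (49 - 42.5)²/42.5 + (42 - 42.5)²/42.5
   = 0.006 + 0.994 + 0.994 + 0.006
   = 2.00
p-value = 0.5724

Since p-value > α = 0.1, we fail to reject H₀.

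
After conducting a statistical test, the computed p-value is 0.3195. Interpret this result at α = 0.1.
Since p = 0.3195 > α = 0.1, fail to reject H₀.
There is insufficient evidence to reject the null hypothesis; the result is not statistically significant at the 0.1 level.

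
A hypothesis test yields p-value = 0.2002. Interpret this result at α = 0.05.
Since p = 0.2002 > α = 0.05, fail to reject H₀.
There is insufficient evidence to reject the null hypothesis; the result is not statistically significant at the 0.05 level.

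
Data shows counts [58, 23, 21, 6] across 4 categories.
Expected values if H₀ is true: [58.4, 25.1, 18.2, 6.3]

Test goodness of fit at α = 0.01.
Chi-square goodness of fit test:
H₀: observed counts match expected distribution
H₁: observed counts differ from expected distribution
df = k - 1 = 3
χ² = Σ(O - E)²/E
   = (58 - 58.4)²/58.4 + (23 - 25.1)²/25.1 + (21 - 18.2)²/18.2 + (6 - 6.3)²/6.3
   = 0.003 + 0.176 + 0.431 + 0.014
   = 0.62
p-value = 0.8910

Since p-value > α = 0.01, we fail to reject H₀.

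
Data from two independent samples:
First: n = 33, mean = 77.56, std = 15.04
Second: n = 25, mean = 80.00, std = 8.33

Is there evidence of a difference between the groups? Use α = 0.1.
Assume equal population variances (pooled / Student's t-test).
Student's two-sample t-test (equal variances):
H₀: μ₁ = μ₂
H₁: μ₁ ≠ μ₂
df = n₁ + n₂ - 2 = 56
Pooled variance s_p² = [(n₁-1)s₁² + (n₂-1)s₂²] / (n₁ + n₂ - 2) = [(32)(15.04²) + (24)(8.33²)] / 56 = 158.9962
SE = √(s_p²(1/n₁ + 1/n₂)) = √(158.9962 × (1/33 + 1/25)) = 3.3433
t = (x̄₁ - x̄₂) / SE = (77.56 - 80.00) / 3.3433 = -2.44 / 3.3433 = -0.730
p-value = 0.4685

Since p-value > α = 0.1, we fail to reject H₀.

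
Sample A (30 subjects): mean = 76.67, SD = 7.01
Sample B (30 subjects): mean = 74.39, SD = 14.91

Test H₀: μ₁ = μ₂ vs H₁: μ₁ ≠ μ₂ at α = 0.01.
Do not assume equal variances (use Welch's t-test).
Welch's two-sample t-test:
H₀: μ₁ = μ₂
H₁: μ₁ ≠ μ₂
s₁²/n₁ = 7.01²/30 = 1.6380,  s₂²/n₂ = 14.91²/30 = 7.4103
SE = √(s₁²/n₁ + s₂²/n₂) = √(1.6380 + 7.4103) = 3.0080
df (Welch-Satterthwaite) = (s₁²/n₁ + s₂²/n₂)² / [(s₁²/n₁)²/(n₁-1) + (s₂²/n₂)²/(n₂-1)] ≈ 41.22
t = (x̄₁ - x̄₂) / SE = (76.67 - 74.39) / 3.0080 = 2.28 / 3.0080 = 0.758
p-value = 0.4528

Since p-value > α = 0.01, we fail to reject H₀.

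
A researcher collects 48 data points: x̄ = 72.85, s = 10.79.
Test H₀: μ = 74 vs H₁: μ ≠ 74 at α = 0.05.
One-sample t-test:
H₀: μ = 74
H₁: μ ≠ 74
df = n - 1 = 47
t = (x̄ - μ₀) / (s/√n) = (72.85 - 74) / (10.79/√48) = -0.738
p-value = 0.4639

Since p-value > α = 0.05, we fail to reject H₀.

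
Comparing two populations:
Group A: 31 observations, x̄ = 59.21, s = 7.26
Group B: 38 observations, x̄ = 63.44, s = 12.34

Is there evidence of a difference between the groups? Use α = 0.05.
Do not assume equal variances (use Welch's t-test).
Welch's two-sample t-test:
H₀: μ₁ = μ₂
H₁: μ₁ ≠ μ₂
s₁²/n₁ = 7.26²/31 = 1.7002,  s₂²/n₂ = 12.34²/38 = 4.0073
SE = √(s₁²/n₁ + s₂²/n₂) = √(1.7002 + 4.0073) = 2.3890
df (Welch-Satterthwaite) = (s₁²/n₁ + s₂²/n₂)² / [(s₁²/n₁)²/(n₁-1) + (s₂²/n₂)²/(n₂-1)] ≈ 61.42
t = (x̄₁ - x̄₂) / SE = (59.21 - 63.44) / 2.3890 = -4.23 / 2.3890 = -1.771
p-value = 0.0816

Since p-value > α = 0.05, we fail to reject H₀.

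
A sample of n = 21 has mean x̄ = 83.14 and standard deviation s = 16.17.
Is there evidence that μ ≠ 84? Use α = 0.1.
One-sample t-test:
H₀: μ = 84
H₁: μ ≠ 84
df = n - 1 = 20
t = (x̄ - μ₀) / (s/√n) = (83.14 - 84) / (16.17/√21) = -0.244
p-value = 0.8099

Since p-value > α = 0.1, we fail to reject H₀.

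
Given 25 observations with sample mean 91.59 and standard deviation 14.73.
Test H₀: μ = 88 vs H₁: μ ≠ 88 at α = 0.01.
One-sample t-test:
H₀: μ = 88
H₁: μ ≠ 88
df = n - 1 = 24
t = (x̄ - μ₀) / (s/√n) = (91.59 - 88) / (14.73/√25) = 1.219
p-value = 0.2348

Since p-value > α = 0.01, we fail to reject H₀.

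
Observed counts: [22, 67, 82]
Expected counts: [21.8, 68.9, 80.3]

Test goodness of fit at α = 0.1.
Chi-square goodness of fit test:
H₀: observed counts match expected distribution
H₁: observed counts differ from expected distribution
df = k - 1 = 2
χ² = Σ(O - E)²/E
   = (22 - 21.8)²/21.8 + (67 - 68.9)²/68.9 + (82 - 80.3)²/80.3
   = 0.002 + 0.052 + 0.036
   = 0.09
p-value = 0.9559

Since p-value > α = 0.1, we fail to reject H₀.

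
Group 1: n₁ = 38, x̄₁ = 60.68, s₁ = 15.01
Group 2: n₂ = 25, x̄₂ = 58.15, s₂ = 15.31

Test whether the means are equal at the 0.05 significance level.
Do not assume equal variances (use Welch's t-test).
Welch's two-sample t-test:
H₀: μ₁ = μ₂
H₁: μ₁ ≠ μ₂
s₁²/n₁ = 15.01²/38 = 5.9289,  s₂²/n₂ = 15.31²/25 = 9.3758
SE = √(s₁²/n₁ + s₂²/n₂) = √(5.9289 + 9.3758) = 3.9121
df (Welch-Satterthwaite) = (s₁²/n₁ + s₂²/n₂)² / [(s₁²/n₁)²/(n₁-1) + (s₂²/n₂)²/(n₂-1)] ≈ 50.78
t = (x̄₁ - x̄₂) / SE = (60.68 - 58.15) / 3.9121 = 2.53 / 3.9121 = 0.647
p-value = 0.5207

Since p-value > α = 0.05, we fail to reject H₀.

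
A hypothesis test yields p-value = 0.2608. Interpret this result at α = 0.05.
Since p = 0.2608 > α = 0.05, fail to reject H₀.
There is insufficient evidence to reject the null hypothesis; the result is not statistically significant at the 0.05 level.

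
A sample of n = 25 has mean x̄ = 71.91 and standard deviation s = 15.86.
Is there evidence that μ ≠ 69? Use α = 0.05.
One-sample t-test:
H₀: μ = 69
H₁: μ ≠ 69
df = n - 1 = 24
t = (x̄ - μ₀) / (s/√n) = (71.91 - 69) / (15.86/√25) = 0.917
p-value = 0.3681

Since p-value > α = 0.05, we fail to reject H₀.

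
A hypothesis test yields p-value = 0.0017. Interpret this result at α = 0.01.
Since p = 0.0017 < α = 0.01, reject H₀.
There is sufficient evidence to reject the null hypothesis; the result is statistically significant at the 0.01 level.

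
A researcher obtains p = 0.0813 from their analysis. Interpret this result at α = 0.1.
Since p = 0.0813 < α = 0.1, reject H₀.
There is sufficient evidence to reject the null hypothesis; the result is statistically significant at the 0.1 level.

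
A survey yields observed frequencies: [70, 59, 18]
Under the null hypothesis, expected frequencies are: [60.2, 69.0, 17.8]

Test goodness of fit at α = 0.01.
Chi-square goodness of fit test:
H₀: observed counts match expected distribution
H₁: observed counts differ from expected distribution
df = k - 1 = 2
χ² = Σ(O - E)²/E
   = (70 - 60.2)²/60.2 + (59 - 69.0)²/69.0 + (18 - 17.8)²/17.8
   = 1.595 + 1.449 + 0.002
   = 3.05
p-value = 0.2180

Since p-value > α = 0.01, we fail to reject H₀.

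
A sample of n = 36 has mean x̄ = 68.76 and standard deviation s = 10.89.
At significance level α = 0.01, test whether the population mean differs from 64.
One-sample t-test:
H₀: μ = 64
H₁: μ ≠ 64
df = n - 1 = 35
t = (x̄ - μ₀) / (s/√n) = (68.76 - 64) / (10.89/√36) = 2.623
p-value = 0.0128

Since p-value > α = 0.01, we fail to reject H₀.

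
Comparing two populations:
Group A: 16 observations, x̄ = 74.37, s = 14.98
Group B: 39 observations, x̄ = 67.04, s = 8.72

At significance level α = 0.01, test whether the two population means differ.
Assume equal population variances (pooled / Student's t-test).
Student's two-sample t-test (equal variances):
H₀: μ₁ = μ₂
H₁: μ₁ ≠ μ₂
df = n₁ + n₂ - 2 = 53
Pooled variance s_p² = [(n₁-1)s₁² + (n₂-1)s₂²] / (n₁ + n₂ - 2) = [(15)(14.98²) + (38)(8.72²)] / 53 = 118.0276
SE = √(s_p²(1/n₁ + 1/n₂)) = √(118.0276 × (1/16 + 1/39)) = 3.2254
t = (x̄₁ - x̄₂) / SE = (74.37 - 67.04) / 3.2254 = 7.33 / 3.2254 = 2.273
p-value = 0.0271

Since p-value > α = 0.01, we fail to reject H₀.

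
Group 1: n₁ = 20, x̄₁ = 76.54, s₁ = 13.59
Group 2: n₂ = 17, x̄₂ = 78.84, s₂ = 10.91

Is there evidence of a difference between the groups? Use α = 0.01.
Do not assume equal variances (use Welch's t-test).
Welch's two-sample t-test:
H₀: μ₁ = μ₂
H₁: μ₁ ≠ μ₂
s₁²/n₁ = 13.59²/20 = 9.2344,  s₂²/n₂ = 10.91²/17 = 7.0017
SE = √(s₁²/n₁ + s₂²/n₂) = √(9.2344 + 7.0017) = 4.0294
df (Welch-Satterthwaite) = (s₁²/n₁ + s₂²/n₂)² / [(s₁²/n₁)²/(n₁-1) + (s₂²/n₂)²/(n₂-1)] ≈ 34.91
t = (x̄₁ - x̄₂) / SE = (76.54 - 78.84) / 4.0294 = -2.30 / 4.0294 = -0.571
p-value = 0.5718

Since p-value > α = 0.01, we fail to reject H₀.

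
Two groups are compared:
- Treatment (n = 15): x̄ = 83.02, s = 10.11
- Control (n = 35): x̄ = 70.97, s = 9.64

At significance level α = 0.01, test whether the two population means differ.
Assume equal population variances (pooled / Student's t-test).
Student's two-sample t-test (equal variances):
H₀: μ₁ = μ₂
H₁: μ₁ ≠ μ₂
df = n₁ + n₂ - 2 = 48
Pooled variance s_p² = [(n₁-1)s₁² + (n₂-1)s₂²] / (n₁ + n₂ - 2) = [(14)(10.11²) + (34)(9.64²)] / 48 = 95.6370
SE = √(s_p²(1/n₁ + 1/n₂)) = √(95.6370 × (1/15 + 1/35)) = 3.0180
t = (x̄₁ - x̄₂) / SE = (83.02 - 70.97) / 3.0180 = 12.05 / 3.0180 = 3.993
p-value = 0.0002

Since p-value < α = 0.01, we reject H₀.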